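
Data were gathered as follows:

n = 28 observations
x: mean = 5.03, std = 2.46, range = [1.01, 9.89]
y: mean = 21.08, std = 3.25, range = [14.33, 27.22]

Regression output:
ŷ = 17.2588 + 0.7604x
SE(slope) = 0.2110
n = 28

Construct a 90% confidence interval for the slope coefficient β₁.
The 90% CI for β₁ is (0.4005, 1.1203)

Confidence interval for the slope:

The 90% CI for β₁ is: β̂₁ ± t*(α/2, n-2) × SE(β̂₁)

Step 1: Find critical t-value
- Confidence level = 0.9
- Degrees of freedom = n - 2 = 28 - 2 = 26
- t*(α/2, 26) = 1.7056

Step 2: Calculate margin of error
Margin = 1.7056 × 0.2110 = 0.3599

Step 3: Construct interval
CI = 0.7604 ± 0.3599
CI = (0.4005, 1.1203)

Interpretation: intervals built this way capture the true β₁ in 90% of repeated samples; here the plausible range for the per-unit effect of x on y is 0.4005 to 1.1203.
Both endpoints are positive, so the data support a genuinely positive slope at this confidence level.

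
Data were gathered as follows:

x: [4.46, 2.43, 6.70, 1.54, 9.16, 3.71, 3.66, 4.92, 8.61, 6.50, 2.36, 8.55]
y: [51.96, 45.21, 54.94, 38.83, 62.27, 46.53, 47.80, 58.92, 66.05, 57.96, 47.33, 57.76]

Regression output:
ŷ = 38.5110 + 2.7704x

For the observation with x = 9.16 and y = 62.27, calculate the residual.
Residual = -1.6179

The residual is the difference between the actual value and the predicted value:

Residual = y - ŷ

Step 1: Calculate predicted value
ŷ = 38.5110 + 2.7704 × 9.16
ŷ = 63.8879

Step 2: Calculate residual
Residual = 62.27 - 63.8879
Residual = -1.6179

The residual is negative, so the observed y = 62.27 sits below the regression line (the line overestimates it by 1.6179).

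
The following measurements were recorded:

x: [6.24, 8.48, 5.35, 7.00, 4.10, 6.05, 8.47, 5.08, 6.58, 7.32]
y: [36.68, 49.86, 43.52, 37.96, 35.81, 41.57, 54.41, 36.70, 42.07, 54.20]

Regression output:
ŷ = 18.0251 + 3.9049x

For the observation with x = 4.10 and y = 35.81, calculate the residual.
Residual = 1.7748

The residual is the difference between the actual value and the predicted value:

Residual = y - ŷ

Step 1: Calculate predicted value
ŷ = 18.0251 + 3.9049 × 4.10
ŷ = 34.0352

Step 2: Calculate residual
Residual = 35.81 - 34.0352
Residual = 1.7748

Sign check: y > ŷ, so the point is above the line and the fit underestimates here.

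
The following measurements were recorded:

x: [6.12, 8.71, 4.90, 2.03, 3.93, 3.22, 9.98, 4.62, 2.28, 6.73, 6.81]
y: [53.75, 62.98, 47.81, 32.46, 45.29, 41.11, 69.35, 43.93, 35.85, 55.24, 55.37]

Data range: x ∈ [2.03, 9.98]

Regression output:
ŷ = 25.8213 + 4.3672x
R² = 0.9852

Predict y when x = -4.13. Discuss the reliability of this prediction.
ŷ = 7.7848 (extrapolation — x = -4.13 lies outside [2.03, 9.98], so reliability is low).

Prediction calculation:
ŷ = 25.8213 + 4.3672 × (-4.13)
ŷ = 7.7848

Reliability:
- Data range: x ∈ [2.03, 9.98]
- Prediction point: x = -4.13 is 6.16 units below the observed range → this is EXTRAPOLATION, not interpolation

Why that matters here:
- R² describes fit only over the sampled x values; it says nothing about behaviour beyond them
- The standard error of prediction grows with (x − x̄)², and x = -4.13 is far from x̄ = 5.39

A defensible statement: 'if the linear trend continued to x = -4.13, y would be about 7.7848' — the premise is untested.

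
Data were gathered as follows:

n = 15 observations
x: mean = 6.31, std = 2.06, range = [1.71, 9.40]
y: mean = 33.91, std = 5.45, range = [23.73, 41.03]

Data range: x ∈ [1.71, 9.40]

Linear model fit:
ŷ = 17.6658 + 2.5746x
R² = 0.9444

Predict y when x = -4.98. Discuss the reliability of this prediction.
The equation gives ŷ = 4.8443; however x = -4.98 is 6.69 units below the observed range, so this extrapolated value should not be trusted.

Prediction calculation:
ŷ = 17.6658 + 2.5746 × (-4.98)
ŷ = 4.8443

Reliability:
- Data range: x ∈ [1.71, 9.40]
- Prediction point: x = -4.98 is 6.69 units below the observed range → this is EXTRAPOLATION, not interpolation

Why that matters here:
- Real relationships often flatten, saturate, or turn nonlinear at extremes
- The linear relationship may not hold outside the observed range

The R² = 0.9444 only validates the fit within [1.71, 9.40]; treat ŷ = 4.8443 with caution.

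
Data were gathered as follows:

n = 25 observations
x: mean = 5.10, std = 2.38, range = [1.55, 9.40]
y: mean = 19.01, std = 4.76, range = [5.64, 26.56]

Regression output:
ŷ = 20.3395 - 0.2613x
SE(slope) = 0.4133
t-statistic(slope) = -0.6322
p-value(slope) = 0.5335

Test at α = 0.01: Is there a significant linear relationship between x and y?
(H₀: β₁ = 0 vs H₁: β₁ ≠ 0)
Fail to reject H₀: p-value = 0.5335 ≥ α = 0.01. The linear relationship is not significant at the 1% level.

Hypothesis test for the slope coefficient:

H₀: β₁ = 0 (no linear relationship)
H₁: β₁ ≠ 0 (linear relationship exists)

Test statistic: t = β̂₁ / SE(β̂₁) = -0.2613 / 0.4133 = -0.6322

p = 0.5335: how often a slope estimate this far from 0 (in SE units) would arise by chance if β₁ were truly 0.

Decision rule: reject H₀ if p-value < α.
p-value = 0.5335 ≥ α = 0.01 → fail to reject H₀.

At α = 0.01 the data do not provide convincing evidence of a nonzero slope.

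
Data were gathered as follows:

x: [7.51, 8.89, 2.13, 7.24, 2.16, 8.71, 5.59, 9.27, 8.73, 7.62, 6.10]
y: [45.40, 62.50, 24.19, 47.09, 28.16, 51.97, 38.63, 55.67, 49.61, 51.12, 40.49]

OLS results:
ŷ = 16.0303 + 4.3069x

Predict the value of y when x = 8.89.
ŷ = 54.3186

To predict y for x = 8.89, substitute into the regression equation:

ŷ = 16.0303 + 4.3069 × 8.89
ŷ = 16.0303 + 38.2883
ŷ = 54.3186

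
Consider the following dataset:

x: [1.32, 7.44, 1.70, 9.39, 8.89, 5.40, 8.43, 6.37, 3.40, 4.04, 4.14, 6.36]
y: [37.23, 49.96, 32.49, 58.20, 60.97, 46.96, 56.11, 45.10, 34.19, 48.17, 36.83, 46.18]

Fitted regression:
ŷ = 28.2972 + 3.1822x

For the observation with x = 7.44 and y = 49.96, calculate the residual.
Residual = -2.0128

The residual is the difference between the actual value and the predicted value:

Residual = y - ŷ

Step 1: Calculate predicted value
ŷ = 28.2972 + 3.1822 × 7.44
ŷ = 51.9728

Step 2: Calculate residual
Residual = 49.96 - 51.9728
Residual = -2.0128

The residual is negative, so the observed y = 49.96 sits below the regression line (the line overestimates it by 2.0128).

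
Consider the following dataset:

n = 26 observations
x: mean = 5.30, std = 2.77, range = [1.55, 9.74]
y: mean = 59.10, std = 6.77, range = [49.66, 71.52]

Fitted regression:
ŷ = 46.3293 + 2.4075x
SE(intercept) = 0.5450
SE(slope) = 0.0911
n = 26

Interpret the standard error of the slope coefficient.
The slope 2.4075 is pinned down to within about ±0.0911 (one SE) by these data — relative uncertainty 3.8%, i.e. precise.

What SE measures:
- The standard error quantifies the sampling variability of the coefficient estimate
- It is the estimated standard deviation of β̂₁ across hypothetical repeated samples of the same size
- Smaller SE → more precise estimate

Relative precision:
- SE / |β̂₁| = 0.0911 / 2.4075 = 3.8%
- Rule of thumb (under 20%: precise; 20% to under 50%: moderately precise; 50% or more: imprecise) → precise

Link to interval estimation: a confidence interval for β₁ is β̂₁ ± t* × 0.0911, so SE sets the half-width per unit of t*.

What drives SE(β̂₁): larger n (here n = 26) → smaller SE; more residual scatter → larger SE; wider spread of x values → smaller SE.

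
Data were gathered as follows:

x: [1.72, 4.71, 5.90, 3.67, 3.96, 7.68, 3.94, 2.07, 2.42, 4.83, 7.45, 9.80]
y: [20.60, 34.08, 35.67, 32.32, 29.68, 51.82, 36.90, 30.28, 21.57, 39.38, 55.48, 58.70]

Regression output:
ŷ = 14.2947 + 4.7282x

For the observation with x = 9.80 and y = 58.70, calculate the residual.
Residual = -1.9311

The residual is the difference between the actual value and the predicted value:

Residual = y - ŷ

Step 1: Calculate predicted value
ŷ = 14.2947 + 4.7282 × 9.80
ŷ = 60.6311

Step 2: Calculate residual
Residual = 58.70 - 60.6311
Residual = -1.9311

Sign check: y < ŷ, so the point is below the line and the fit overestimates here.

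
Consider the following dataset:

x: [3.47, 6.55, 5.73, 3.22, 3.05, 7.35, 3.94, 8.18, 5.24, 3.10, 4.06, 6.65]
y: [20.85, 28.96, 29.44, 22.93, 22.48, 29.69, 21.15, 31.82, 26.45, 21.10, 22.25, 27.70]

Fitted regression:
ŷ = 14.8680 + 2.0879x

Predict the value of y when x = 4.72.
ŷ = 24.7229

x = 4.72 lies inside the observed range [3.05, 8.18], so the fitted equation applies directly:

ŷ = 14.8680 + 2.0879 × 4.72
ŷ = 14.8680 + 9.8549
ŷ = 24.7229

This is the fitted mean response at that x — an individual observation would come with a wider prediction interval.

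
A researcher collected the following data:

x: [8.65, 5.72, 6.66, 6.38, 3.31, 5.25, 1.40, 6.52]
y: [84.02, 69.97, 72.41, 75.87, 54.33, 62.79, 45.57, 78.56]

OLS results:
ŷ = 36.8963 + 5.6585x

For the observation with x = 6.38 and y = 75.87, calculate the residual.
Residual = 2.8725

The residual is the difference between the actual value and the predicted value:

Residual = y - ŷ

Step 1: Calculate predicted value
ŷ = 36.8963 + 5.6585 × 6.38
ŷ = 72.9975

Step 2: Calculate residual
Residual = 75.87 - 72.9975
Residual = 2.8725

Sign check: y > ŷ, so the point is above the line and the fit underestimates here.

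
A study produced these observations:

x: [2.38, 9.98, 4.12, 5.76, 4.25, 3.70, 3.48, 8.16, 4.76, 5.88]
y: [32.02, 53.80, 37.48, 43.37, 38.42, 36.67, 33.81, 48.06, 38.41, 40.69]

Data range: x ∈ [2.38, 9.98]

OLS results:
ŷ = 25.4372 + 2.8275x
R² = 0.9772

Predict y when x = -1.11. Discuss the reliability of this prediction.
ŷ = 22.2987, but this is extrapolation (below the data range [2.38, 9.98]) and may be unreliable.

Prediction calculation:
ŷ = 25.4372 + 2.8275 × (-1.11)
ŷ = 22.2987

Reliability:
- Data range: x ∈ [2.38, 9.98]
- Prediction point: x = -1.11 is 3.49 units below the observed range → this is EXTRAPOLATION, not interpolation

Why that matters here:
- R² describes fit only over the sampled x values; it says nothing about behaviour beyond them
- There are no observations near this x to validate the fitted line there
- The linear relationship may not hold outside the observed range

Report the number if required, but flag clearly that it is an extrapolation.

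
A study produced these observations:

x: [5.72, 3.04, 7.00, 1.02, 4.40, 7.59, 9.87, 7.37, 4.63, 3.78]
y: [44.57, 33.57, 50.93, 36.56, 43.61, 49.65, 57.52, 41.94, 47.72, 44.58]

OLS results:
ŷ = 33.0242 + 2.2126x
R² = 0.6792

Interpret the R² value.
About 67.92% of the variability in y is accounted for by the regression on x (R² = 0.6792) — a moderate linear fit.

R² = 1 − SS_res/SS_tot compares the residual scatter to the total scatter of y about its mean.

Here R² = 0.6792:
- Explained: 67.92% of the variation in y
- Unexplained (residual): 100% − 67.92% = 32.08%
- Rule of thumb (below 0.3 weak; 0.3 to below 0.7 moderate; 0.7 and above strong) → moderate

Note: R² never decreases when predictors are added, so it should not be used alone to compare models of different size.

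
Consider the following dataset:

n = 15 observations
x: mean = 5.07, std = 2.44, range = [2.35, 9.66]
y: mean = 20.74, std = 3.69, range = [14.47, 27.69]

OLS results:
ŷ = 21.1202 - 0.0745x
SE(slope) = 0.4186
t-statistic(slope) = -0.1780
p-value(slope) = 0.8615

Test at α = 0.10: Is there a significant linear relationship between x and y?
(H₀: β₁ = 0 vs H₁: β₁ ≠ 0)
Since p-value = 0.8615 ≥ α = 0.10, fail to reject H₀ — the slope is not significantly different from 0.

Hypothesis test for the slope coefficient:

H₀: β₁ = 0 (no linear relationship)
H₁: β₁ ≠ 0 (linear relationship exists)

Test statistic: t = β̂₁ / SE(β̂₁) = -0.0745 / 0.4186 = -0.1780

With df = 13, the two-sided p-value for |t| = 0.1780 is 0.8615.

Decision rule: reject H₀ if p-value < α.
p-value = 0.8615 ≥ α = 0.10 → fail to reject H₀.

There is not sufficient evidence at the 10% significance level to conclude that a linear relationship exists between x and y.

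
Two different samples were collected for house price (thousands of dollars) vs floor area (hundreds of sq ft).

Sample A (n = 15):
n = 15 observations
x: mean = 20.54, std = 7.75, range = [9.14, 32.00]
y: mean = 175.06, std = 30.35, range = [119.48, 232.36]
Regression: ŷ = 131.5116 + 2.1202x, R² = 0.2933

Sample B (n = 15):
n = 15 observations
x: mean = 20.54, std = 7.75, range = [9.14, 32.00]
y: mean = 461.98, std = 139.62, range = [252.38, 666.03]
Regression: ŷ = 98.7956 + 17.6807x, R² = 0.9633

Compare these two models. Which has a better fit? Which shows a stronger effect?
Model B has the better fit (R² = 0.9633 vs 0.2933). Model B shows the stronger effect (|β₁| = 17.6807 vs 2.1202).

Model Comparison:

Which explains more variance? (R²)
- Model A: R² = 0.2933 → 29.33% of variance in house price explained
- Model B: R² = 0.9633 → 96.33% of variance in house price explained
- 0.9633 > 0.2933 → Model B has the better fit

Which has the larger per-hundred sq ft effect? (|β₁|)
- Model A: β₁ = 2.1202 → predicted house price rises 2.1202 thousand dollars per additional hundred sq ft of floor area
- Model B: β₁ = 17.6807 → predicted house price rises 17.6807 thousand dollars per additional hundred sq ft of floor area
- |2.1202| < |17.6807| → Model B shows the stronger marginal effect

Notes:
- A steeper slope doesn't make a better model if the scatter around the line is large.
- The two samples could reflect different populations, time periods, or measurement quality.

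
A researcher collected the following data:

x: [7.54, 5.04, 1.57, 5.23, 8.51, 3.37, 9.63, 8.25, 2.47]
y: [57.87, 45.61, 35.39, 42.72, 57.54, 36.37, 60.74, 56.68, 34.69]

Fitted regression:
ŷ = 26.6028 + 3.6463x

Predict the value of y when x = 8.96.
ŷ = 59.2736

x = 8.96 lies inside the observed range [1.57, 9.63], so the fitted equation applies directly:

ŷ = 26.6028 + 3.6463 × 8.96
ŷ = 26.6028 + 32.6708
ŷ = 59.2736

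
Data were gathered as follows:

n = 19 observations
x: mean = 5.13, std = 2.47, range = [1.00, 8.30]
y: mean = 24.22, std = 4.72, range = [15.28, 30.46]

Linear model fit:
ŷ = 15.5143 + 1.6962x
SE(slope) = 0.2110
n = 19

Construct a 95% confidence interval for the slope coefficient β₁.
The 95% CI for β₁ is (1.2510, 2.1414)

Confidence interval for the slope:

The 95% CI for β₁ is: β̂₁ ± t*(α/2, n-2) × SE(β̂₁)

Step 1: Find critical t-value
- Confidence level = 0.95
- Degrees of freedom = n - 2 = 19 - 2 = 17
- t*(α/2, 17) = 2.1098

Step 2: Calculate margin of error
Margin = 2.1098 × 0.2110 = 0.4452

Step 3: Construct interval
CI = 1.6962 ± 0.4452
CI = (1.2510, 2.1414)

Interpretation: We are 95% confident that the true slope β₁ lies between 1.2510 and 2.1414.
Since 0 is outside the interval, a two-sided test at α = 0.05 would reject H₀: β₁ = 0.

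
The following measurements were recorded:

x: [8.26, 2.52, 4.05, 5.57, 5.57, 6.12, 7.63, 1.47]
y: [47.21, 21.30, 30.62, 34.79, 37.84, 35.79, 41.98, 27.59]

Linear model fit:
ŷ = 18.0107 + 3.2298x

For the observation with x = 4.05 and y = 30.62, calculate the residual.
Residual = -0.4714

The residual is the difference between the actual value and the predicted value:

Residual = y - ŷ

Step 1: Calculate predicted value
ŷ = 18.0107 + 3.2298 × 4.05
ŷ = 31.0914

Step 2: Calculate residual
Residual = 30.62 - 31.0914
Residual = -0.4714

Sign check: y < ŷ, so the point is below the line and the fit overestimates here.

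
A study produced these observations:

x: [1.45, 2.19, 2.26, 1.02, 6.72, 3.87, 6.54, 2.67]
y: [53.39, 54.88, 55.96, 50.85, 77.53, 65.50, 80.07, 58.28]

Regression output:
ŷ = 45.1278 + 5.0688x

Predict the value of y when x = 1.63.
ŷ = 53.3899

To predict y for x = 1.63, substitute into the regression equation:

ŷ = 45.1278 + 5.0688 × 1.63
ŷ = 45.1278 + 8.2621
ŷ = 53.3899

This is the fitted mean response at that x — an individual observation would come with a wider prediction interval.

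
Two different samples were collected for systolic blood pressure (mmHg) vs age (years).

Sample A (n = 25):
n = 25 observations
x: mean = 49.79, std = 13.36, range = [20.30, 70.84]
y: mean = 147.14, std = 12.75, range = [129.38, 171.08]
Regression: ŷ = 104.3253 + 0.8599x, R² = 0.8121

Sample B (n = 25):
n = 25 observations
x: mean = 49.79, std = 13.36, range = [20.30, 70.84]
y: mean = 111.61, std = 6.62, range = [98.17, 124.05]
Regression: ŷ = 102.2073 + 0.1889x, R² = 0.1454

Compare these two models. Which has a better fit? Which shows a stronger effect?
Model A has the better fit (R² = 0.8121 vs 0.1454). Model A shows the stronger effect (|β₁| = 0.8599 vs 0.1889).

Model Comparison:

Which explains more variance? (R²)
- Model A: R² = 0.8121 → 81.21% of variance in blood pressure explained
- Model B: R² = 0.1454 → 14.54% of variance in blood pressure explained
- 0.8121 > 0.1454 → Model A has the better fit

Strength of effect — compare |β₁|:
- Model A: β₁ = 0.8599 → predicted blood pressure rises 0.8599 mmHg per additional year of age
- Model B: β₁ = 0.1889 → predicted blood pressure rises 0.1889 mmHg per additional year of age
- |0.8599| > |0.1889| → Model A shows the stronger marginal effect

Notes:
- R² measures how tightly points cluster around the line; β₁ measures how steep the line is — they answer different questions.
- A better fit (higher R²) doesn't necessarily mean a more important relationship.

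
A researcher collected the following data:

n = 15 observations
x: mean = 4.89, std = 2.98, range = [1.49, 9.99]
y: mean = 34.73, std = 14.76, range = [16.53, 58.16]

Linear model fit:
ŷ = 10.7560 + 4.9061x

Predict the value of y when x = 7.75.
ŷ = 48.7783

Plug x = 7.75 into the fitted line:

ŷ = 10.7560 + 4.9061 × 7.75
ŷ = 10.7560 + 38.0223
ŷ = 48.7783

This is the fitted mean response at that x — an individual observation would come with a wider prediction interval.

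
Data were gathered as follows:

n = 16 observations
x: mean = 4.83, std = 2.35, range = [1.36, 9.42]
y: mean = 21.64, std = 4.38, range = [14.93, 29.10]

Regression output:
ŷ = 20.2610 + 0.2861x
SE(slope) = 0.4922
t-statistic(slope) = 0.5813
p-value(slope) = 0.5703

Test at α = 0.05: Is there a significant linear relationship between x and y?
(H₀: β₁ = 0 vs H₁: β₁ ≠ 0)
Fail to reject H₀: p-value = 0.5703 ≥ α = 0.05. The linear relationship is not significant at the 5% level.

Hypothesis test for the slope coefficient:

H₀: β₁ = 0 (no linear relationship)
H₁: β₁ ≠ 0 (linear relationship exists)

Test statistic: t = β̂₁ / SE(β̂₁) = 0.2861 / 0.4922 = 0.5813

The p-value (0.5703) is the probability, under H₀, of a t-statistic at least as extreme as |t| = 0.5813 (two-sided, df = n − 2 = 14).

Decision rule: reject H₀ if p-value < α.
p-value = 0.5703 ≥ α = 0.05 → fail to reject H₀.

There is not sufficient evidence at the 5% significance level to conclude that a linear relationship exists between x and y.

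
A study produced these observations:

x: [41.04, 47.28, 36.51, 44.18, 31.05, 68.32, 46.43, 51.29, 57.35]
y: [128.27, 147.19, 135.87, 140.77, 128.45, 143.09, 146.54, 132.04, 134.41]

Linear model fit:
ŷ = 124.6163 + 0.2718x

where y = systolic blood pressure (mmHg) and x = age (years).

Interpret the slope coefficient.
An increase of one year in age is associated with a 0.2718 mmHg increase in predicted blood pressure.

The slope β₁ = 0.2718 gives the rate at which the fitted blood pressure changes with age.

Interpretation:
- Age up by 1 year → predicted blood pressure increases by 0.2718 mmHg
- The effect is assumed constant over the observed range of x (linearity)
- The slope describes association in these data, not necessarily a causal effect

(β₀ = 124.6163 is the fitted value at x = 0 and is not part of the slope interpretation.)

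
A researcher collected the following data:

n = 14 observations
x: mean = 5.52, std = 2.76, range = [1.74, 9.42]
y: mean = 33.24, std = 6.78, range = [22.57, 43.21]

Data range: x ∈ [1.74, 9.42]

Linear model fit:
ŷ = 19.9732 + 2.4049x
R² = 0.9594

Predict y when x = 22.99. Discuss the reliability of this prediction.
The equation gives ŷ = 75.2619; however x = 22.99 is 13.57 units above the observed range, so this extrapolated value should not be trusted.

Prediction calculation:
ŷ = 19.9732 + 2.4049 × 22.99
ŷ = 75.2619

Reliability:
- Data range: x ∈ [1.74, 9.42]
- Prediction point: x = 22.99 is 13.57 units above the observed range → this is EXTRAPOLATION, not interpolation

Why that matters here:
- Real relationships often flatten, saturate, or turn nonlinear at extremes
- R² describes fit only over the sampled x values; it says nothing about behaviour beyond them

A defensible statement: 'if the linear trend continued to x = 22.99, y would be about 75.2619' — the premise is untested.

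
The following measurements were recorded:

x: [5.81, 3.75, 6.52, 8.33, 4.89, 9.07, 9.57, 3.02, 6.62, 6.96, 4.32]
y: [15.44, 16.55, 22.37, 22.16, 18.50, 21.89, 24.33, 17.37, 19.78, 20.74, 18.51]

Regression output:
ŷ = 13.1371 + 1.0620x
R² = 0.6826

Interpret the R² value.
R² = 0.6826 means 68.26% of the variation in y is explained by the linear relationship with x. This indicates a moderate fit.

R² = 1 − SS_res/SS_tot compares the residual scatter to the total scatter of y about its mean.

Here R² = 0.6826:
- Explained: 68.26% of the variation in y
- Unexplained (residual): 100% − 68.26% = 31.74%
- Rule of thumb (below 0.3 weak; 0.3 to below 0.7 moderate; 0.7 and above strong) → moderate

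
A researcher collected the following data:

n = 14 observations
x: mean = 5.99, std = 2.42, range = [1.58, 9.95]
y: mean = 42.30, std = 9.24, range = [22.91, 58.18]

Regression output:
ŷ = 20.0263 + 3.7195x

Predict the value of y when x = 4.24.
ŷ = 35.7970

Plug x = 4.24 into the fitted line:

ŷ = 20.0263 + 3.7195 × 4.24
ŷ = 20.0263 + 15.7707
ŷ = 35.7970

This is a point prediction; actual observations scatter around it by roughly the residual standard deviation.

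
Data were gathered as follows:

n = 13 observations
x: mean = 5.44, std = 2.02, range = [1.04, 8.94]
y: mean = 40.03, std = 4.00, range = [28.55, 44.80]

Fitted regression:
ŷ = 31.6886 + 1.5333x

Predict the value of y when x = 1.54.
ŷ = 34.0499

x = 1.54 lies inside the observed range [1.04, 8.94], so the fitted equation applies directly:

ŷ = 31.6886 + 1.5333 × 1.54
ŷ = 31.6886 + 2.3613
ŷ = 34.0499

This is the fitted mean response at that x — an individual observation would come with a wider prediction interval.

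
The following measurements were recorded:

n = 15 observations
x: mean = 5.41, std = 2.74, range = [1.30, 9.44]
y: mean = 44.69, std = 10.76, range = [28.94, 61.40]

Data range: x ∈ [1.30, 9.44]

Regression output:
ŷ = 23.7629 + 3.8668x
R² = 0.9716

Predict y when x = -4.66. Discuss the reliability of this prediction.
ŷ = 5.7436, but this is extrapolation (below the data range [1.30, 9.44]) and may be unreliable.

Prediction calculation:
ŷ = 23.7629 + 3.8668 × (-4.66)
ŷ = 5.7436

Reliability:
- Data range: x ∈ [1.30, 9.44]
- Prediction point: x = -4.66 is 5.96 units below the observed range → this is EXTRAPOLATION, not interpolation

Why that matters here:
- R² describes fit only over the sampled x values; it says nothing about behaviour beyond them
- There are no observations near this x to validate the fitted line there
- The linear relationship may not hold outside the observed range

Report the number if required, but flag clearly that it is an extrapolation.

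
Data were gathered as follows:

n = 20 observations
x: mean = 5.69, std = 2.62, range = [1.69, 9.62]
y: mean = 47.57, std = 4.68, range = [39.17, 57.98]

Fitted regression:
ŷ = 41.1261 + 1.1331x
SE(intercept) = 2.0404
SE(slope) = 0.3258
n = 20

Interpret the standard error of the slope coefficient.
SE(β̂₁) = 0.3258 is the estimated standard deviation of the slope estimate across repeated samples; relative to β̂₁ = 1.1331 that is 28.8%, a moderately precise estimate.

SE(β̂₁) = s / √Sxx, where s is the residual standard deviation and Sxx = Σ(x − x̄)². It is the yardstick for how far β̂₁ = 1.1331 could plausibly be from the true slope.

Relative precision:
- SE / |β̂₁| = 0.3258 / 1.1331 = 28.8%
- Rule of thumb (under 20%: precise; 20% to under 50%: moderately precise; 50% or more: imprecise) → moderately precise

Rough 95% range (±2 SE): 1.1331 ± 0.6516 → (0.4815, 1.7847).

What drives SE(β̂₁): more residual scatter → larger SE; larger n (here n = 20) → smaller SE.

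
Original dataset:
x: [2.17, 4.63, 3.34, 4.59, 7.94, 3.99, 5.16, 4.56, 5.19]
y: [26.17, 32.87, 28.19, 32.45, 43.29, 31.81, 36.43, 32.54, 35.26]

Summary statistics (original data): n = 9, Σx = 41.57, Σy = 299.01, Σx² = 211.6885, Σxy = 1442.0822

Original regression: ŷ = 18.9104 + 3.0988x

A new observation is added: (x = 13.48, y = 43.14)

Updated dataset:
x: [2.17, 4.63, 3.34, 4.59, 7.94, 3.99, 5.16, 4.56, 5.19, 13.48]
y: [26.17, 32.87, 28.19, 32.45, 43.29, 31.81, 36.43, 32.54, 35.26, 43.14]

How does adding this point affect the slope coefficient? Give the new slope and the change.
New slope β₁ = 1.5504 versus 3.0988 before: a change of -1.5484 (-50.0%).

x = 13.48 lies well outside the original x-range [2.17, 7.94] (x̄ ≈ 4.62), so this observation has high leverage and can move the slope substantially.

Step 1: Update the sums with the new point (n goes from 9 to 10)
Σx  = 41.57 + 13.48 = 55.05
Σy  = 299.01 + 43.14 = 342.15
Σx² = 211.6885 + 13.48² = 211.6885 + 181.7104 = 393.3989
Σxy = 1442.0822 + 13.48×43.14 = 1442.0822 + 581.5272 = 2023.6094

Step 2: Recompute the slope with b₁ = (nΣxy − ΣxΣy) / (nΣx² − (Σx)²)
Numerator   = 10×2023.6094 − 55.05×342.15 = 20236.0940 − 18835.3575 = 1400.7365
Denominator = 10×393.3989 − 55.05² = 3933.9890 − 3030.5025 = 903.4865
b₁(new) = 1400.7365 / 903.4865 = 1.5504

(Same formula on the original sums: (9×1442.0822 − 41.57×299.01) / (9×211.6885 − 41.57²) = 548.8941 / 177.1316 = 3.0988, matching the given fit.)

Step 3: Change in slope
Δβ₁ = 1.5504 − 3.0988 = -1.5484
Relative change = -1.5484 / 3.0988 × 100% = -50.0%
→ the slope decreases when the point is added.

A high-leverage point only changes the slope if it is off the original line; here y = 43.14 is below the original trend, so the slope decreases.
In practice: investigate whether it comes from the same population as the rest of the sample; examine leverage (hᵢ) and Cook's distance rather than deleting it automatically.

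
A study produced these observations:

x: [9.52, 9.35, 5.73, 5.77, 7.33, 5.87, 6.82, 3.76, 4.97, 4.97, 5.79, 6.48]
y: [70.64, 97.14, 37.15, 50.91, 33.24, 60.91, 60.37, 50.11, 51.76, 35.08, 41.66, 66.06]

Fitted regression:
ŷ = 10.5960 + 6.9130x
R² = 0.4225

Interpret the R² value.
R² = 0.4225 means 42.25% of the variation in y is explained by the linear relationship with x. This indicates a moderate fit.

R² = 1 − SS_res/SS_tot compares the residual scatter to the total scatter of y about its mean.

Here R² = 0.4225:
- Explained: 42.25% of the variation in y
- Unexplained (residual): 100% − 42.25% = 57.75%
- Rule of thumb (below 0.3 weak; 0.3 to below 0.7 moderate; 0.7 and above strong) → moderate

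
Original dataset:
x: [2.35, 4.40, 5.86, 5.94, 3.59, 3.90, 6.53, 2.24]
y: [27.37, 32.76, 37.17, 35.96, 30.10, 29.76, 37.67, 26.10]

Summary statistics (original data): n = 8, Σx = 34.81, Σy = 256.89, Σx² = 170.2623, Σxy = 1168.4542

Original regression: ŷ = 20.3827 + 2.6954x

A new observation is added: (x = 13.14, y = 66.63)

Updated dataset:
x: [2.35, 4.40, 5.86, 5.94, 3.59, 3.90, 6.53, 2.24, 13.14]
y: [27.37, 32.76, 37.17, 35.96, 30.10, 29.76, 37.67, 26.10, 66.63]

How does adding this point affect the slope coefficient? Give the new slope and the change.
Adding the point moves β₁ from 2.6954 to 3.6628, i.e. it increases by 0.9674 (+35.9%).

x = 13.14 lies well outside the original x-range [2.24, 6.53] (x̄ ≈ 4.35), so this observation has high leverage and can move the slope substantially.

Step 1: Update the sums with the new point (n goes from 8 to 9)
Σx  = 34.81 + 13.14 = 47.95
Σy  = 256.89 + 66.63 = 323.52
Σx² = 170.2623 + 13.14² = 170.2623 + 172.6596 = 342.9219
Σxy = 1168.4542 + 13.14×66.63 = 1168.4542 + 875.5182 = 2043.9724

Step 2: Recompute the slope with b₁ = (nΣxy − ΣxΣy) / (nΣx² − (Σx)²)
Numerator   = 9×2043.9724 − 47.95×323.52 = 18395.7516 − 15512.7840 = 2882.9676
Denominator = 9×342.9219 − 47.95² = 3086.2971 − 2299.2025 = 787.0946
b₁(new) = 2882.9676 / 787.0946 = 3.6628

(Same formula on the original sums: (8×1168.4542 − 34.81×256.89) / (8×170.2623 − 34.81²) = 405.2927 / 150.3623 = 2.6954, matching the given fit.)

Step 3: Change in slope
Δβ₁ = 3.6628 − 2.6954 = +0.9674
Relative change = +0.9674 / 2.6954 × 100% = +35.9%
→ the slope increases when the point is added.

Because the point sits above the extension of the original line at a high-leverage x, it tilts the fit up.
In practice: refit with and without it and report both if conclusions differ; check such a point for data-entry or measurement error.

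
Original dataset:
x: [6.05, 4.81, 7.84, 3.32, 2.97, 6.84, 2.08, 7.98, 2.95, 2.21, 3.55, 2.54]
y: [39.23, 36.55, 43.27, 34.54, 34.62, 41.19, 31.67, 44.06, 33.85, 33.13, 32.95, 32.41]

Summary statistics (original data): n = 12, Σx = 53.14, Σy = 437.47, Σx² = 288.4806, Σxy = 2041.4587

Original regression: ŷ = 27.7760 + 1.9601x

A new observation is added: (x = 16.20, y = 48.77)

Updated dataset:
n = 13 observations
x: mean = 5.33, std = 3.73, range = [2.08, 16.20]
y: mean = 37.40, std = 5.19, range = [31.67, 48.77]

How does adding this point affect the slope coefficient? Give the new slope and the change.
Adding the point moves β₁ from 1.9601 to 1.3144, i.e. it decreases by 0.6457 (-32.9%).

The new point has HIGH LEVERAGE: x = 16.20 is far from the original mean x̄ = 53.14/12 ≈ 4.43 (original range [2.08, 7.98]).

Step 1: Update the sums with the new point (n goes from 12 to 13)
Σx  = 53.14 + 16.20 = 69.34
Σy  = 437.47 + 48.77 = 486.24
Σx² = 288.4806 + 16.20² = 288.4806 + 262.4400 = 550.9206
Σxy = 2041.4587 + 16.20×48.77 = 2041.4587 + 790.0740 = 2831.5327

Step 2: Recompute the slope with b₁ = (nΣxy − ΣxΣy) / (nΣx² − (Σx)²)
Numerator   = 13×2831.5327 − 69.34×486.24 = 36809.9251 − 33715.8816 = 3094.0435
Denominator = 13×550.9206 − 69.34² = 7161.9678 − 4808.0356 = 2353.9322
b₁(new) = 3094.0435 / 2353.9322 = 1.3144

(Same formula on the original sums: (12×2041.4587 − 53.14×437.47) / (12×288.4806 − 53.14²) = 1250.3486 / 637.9076 = 1.9601, matching the given fit.)

Step 3: Change in slope
Δβ₁ = 1.3144 − 1.9601 = -0.6457
Relative change = -0.6457 / 1.9601 × 100% = -32.9%
→ the slope decreases when the point is added.

A high-leverage point only changes the slope if it is off the original line; here y = 48.77 is below the original trend, so the slope decreases.
In practice: investigate whether it comes from the same population as the rest of the sample; check such a point for data-entry or measurement error.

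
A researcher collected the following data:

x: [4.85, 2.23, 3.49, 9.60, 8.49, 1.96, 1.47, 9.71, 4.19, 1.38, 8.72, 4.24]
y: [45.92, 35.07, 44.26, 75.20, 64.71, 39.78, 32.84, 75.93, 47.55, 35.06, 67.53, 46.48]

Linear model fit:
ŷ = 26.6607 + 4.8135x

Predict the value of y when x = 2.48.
ŷ = 38.5982

To predict y for x = 2.48, substitute into the regression equation:

ŷ = 26.6607 + 4.8135 × 2.48
ŷ = 26.6607 + 11.9375
ŷ = 38.5982

This is the fitted mean response at that x — an individual observation would come with a wider prediction interval.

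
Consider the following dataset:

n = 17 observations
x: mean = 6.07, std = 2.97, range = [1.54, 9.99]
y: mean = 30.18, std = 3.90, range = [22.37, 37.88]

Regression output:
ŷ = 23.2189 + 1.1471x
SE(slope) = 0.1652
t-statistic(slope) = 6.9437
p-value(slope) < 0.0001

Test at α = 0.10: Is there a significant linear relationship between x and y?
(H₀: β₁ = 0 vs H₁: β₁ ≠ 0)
Since p-value < 0.0001 < α = 0.10, reject H₀ — the slope is significantly different from 0.

Hypothesis test for the slope coefficient:

H₀: β₁ = 0 (no linear relationship)
H₁: β₁ ≠ 0 (linear relationship exists)

Test statistic: t = β̂₁ / SE(β̂₁) = 1.1471 / 0.1652 = 6.9437

With df = 15, the two-sided p-value for |t| = 6.9437 is <0.0001.

Decision rule: reject H₀ if p-value < α.
p-value < 0.0001 < α = 0.10 → reject H₀.

There is sufficient evidence at the 10% significance level to conclude that a linear relationship exists between x and y.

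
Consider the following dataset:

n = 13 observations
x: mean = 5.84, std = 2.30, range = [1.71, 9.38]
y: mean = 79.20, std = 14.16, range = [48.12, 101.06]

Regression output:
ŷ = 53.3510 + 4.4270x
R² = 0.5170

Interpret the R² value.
About 51.70% of the variability in y is accounted for by the regression on x (R² = 0.5170) — a moderate linear fit.

R² (coefficient of determination) measures the proportion of variance in y explained by the regression model.

Here R² = 0.5170:
- Explained: 51.70% of the variation in y
- Unexplained (residual): 100% − 51.70% = 48.30%
- Rule of thumb (below 0.3 weak; 0.3 to below 0.7 moderate; 0.7 and above strong) → moderate

Equivalently, for simple linear regression R² = r², so |r| = √0.5170 ≈ 0.7190.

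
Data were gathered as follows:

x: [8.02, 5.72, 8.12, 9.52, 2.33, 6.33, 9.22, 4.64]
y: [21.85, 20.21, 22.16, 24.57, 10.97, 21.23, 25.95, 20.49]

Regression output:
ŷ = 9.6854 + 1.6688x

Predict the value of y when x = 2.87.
ŷ = 14.4749

x = 2.87 lies inside the observed range [2.33, 9.52], so the fitted equation applies directly:

ŷ = 9.6854 + 1.6688 × 2.87
ŷ = 9.6854 + 4.7895
ŷ = 14.4749

This is a point prediction; actual observations scatter around it by roughly the residual standard deviation.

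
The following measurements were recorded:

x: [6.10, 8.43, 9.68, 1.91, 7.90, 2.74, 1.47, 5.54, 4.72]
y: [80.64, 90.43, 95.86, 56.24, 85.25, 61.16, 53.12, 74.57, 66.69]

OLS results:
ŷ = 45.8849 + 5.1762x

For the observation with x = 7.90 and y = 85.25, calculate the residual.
Residual = -1.5269

The residual is the difference between the actual value and the predicted value:

Residual = y - ŷ

Step 1: Calculate predicted value
ŷ = 45.8849 + 5.1762 × 7.90
ŷ = 86.7769

Step 2: Calculate residual
Residual = 85.25 - 86.7769
Residual = -1.5269

Sign check: y < ŷ, so the point is below the line and the fit overestimates here.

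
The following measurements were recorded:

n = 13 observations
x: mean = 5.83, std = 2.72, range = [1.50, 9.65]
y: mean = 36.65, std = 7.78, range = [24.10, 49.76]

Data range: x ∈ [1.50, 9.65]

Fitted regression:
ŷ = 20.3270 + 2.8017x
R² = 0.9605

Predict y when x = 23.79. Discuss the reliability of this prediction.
ŷ = 86.9794, but this is extrapolation (above the data range [1.50, 9.65]) and may be unreliable.

Prediction calculation:
ŷ = 20.3270 + 2.8017 × 23.79
ŷ = 86.9794

Reliability:
- Data range: x ∈ [1.50, 9.65]
- Prediction point: x = 23.79 is 14.14 units above the observed range → this is EXTRAPOLATION, not interpolation

Why that matters here:
- Real relationships often flatten, saturate, or turn nonlinear at extremes
- There are no observations near this x to validate the fitted line there

The R² = 0.9605 only validates the fit within [1.50, 9.65]; treat ŷ = 86.9794 with caution.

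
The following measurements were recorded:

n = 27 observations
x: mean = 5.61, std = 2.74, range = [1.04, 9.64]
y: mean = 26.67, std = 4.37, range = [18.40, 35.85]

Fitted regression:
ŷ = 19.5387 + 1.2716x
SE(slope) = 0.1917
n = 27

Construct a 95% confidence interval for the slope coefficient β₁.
The 95% CI for β₁ is (0.8768, 1.6664)

Confidence interval for the slope:

The 95% CI for β₁ is: β̂₁ ± t*(α/2, n-2) × SE(β̂₁)

Step 1: Find critical t-value
- Confidence level = 0.95
- Degrees of freedom = n - 2 = 27 - 2 = 25
- t*(α/2, 25) = 2.0595

Step 2: Calculate margin of error
Margin = 2.0595 × 0.1917 = 0.3948

Step 3: Construct interval
CI = 1.2716 ± 0.3948
CI = (0.8768, 1.6664)

Interpretation: intervals built this way capture the true β₁ in 95% of repeated samples; here the plausible range for the per-unit effect of x on y is 0.8768 to 1.6664.
The interval does not include 0, suggesting a significant linear relationship.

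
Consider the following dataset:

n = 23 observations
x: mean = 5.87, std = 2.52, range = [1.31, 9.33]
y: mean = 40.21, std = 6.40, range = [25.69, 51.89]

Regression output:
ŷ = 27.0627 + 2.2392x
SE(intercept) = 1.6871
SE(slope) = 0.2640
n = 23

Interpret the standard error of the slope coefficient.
SE(slope) = 0.2640 measures the uncertainty in the estimated slope. The coefficient is estimated precisely (SE/|β̂₁| = 11.8%).

SE(β̂₁) = 0.2640 says: if we drew many samples of n = 23 from the same population and refit each time, the fitted slopes would scatter with a standard deviation of roughly 0.2640 around the true β₁.

Relative precision:
- SE / |β̂₁| = 0.2640 / 2.2392 = 11.8%
- Rule of thumb (under 20%: precise; 20% to under 50%: moderately precise; 50% or more: imprecise) → precise

Link to the t-test: t = β̂₁ / SE(β̂₁) = 2.2392 / 0.2640 = 8.4818, the statistic for H₀: β₁ = 0.

What drives SE(β̂₁): wider spread of x values → smaller SE; larger n (here n = 23) → smaller SE; more residual scatter → larger SE.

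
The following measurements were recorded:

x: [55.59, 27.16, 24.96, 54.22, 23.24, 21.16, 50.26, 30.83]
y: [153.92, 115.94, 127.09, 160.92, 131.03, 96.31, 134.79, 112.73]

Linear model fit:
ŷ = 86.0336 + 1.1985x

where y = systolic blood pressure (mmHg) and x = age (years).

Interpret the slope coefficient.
For each additional year of age, predicted blood pressure increases by approximately 1.1985 mmHg.

β₁ = 1.1985 is the change in predicted blood pressure (mmHg) per additional year of age.

Interpretation:
- Age up by 1 year → predicted blood pressure increases by 1.1985 mmHg
- This is a linear approximation: the same per-unit change is assumed across the whole observed x range

(β₀ = 86.0336 is the fitted value at x = 0 and is not part of the slope interpretation.)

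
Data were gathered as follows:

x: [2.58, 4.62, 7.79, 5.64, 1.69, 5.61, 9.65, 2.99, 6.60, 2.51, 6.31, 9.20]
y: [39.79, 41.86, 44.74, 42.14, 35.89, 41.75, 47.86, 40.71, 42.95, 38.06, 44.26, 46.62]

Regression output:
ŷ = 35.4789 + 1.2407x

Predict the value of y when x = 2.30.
ŷ = 38.3325

Plug x = 2.30 into the fitted line:

ŷ = 35.4789 + 1.2407 × 2.30
ŷ = 35.4789 + 2.8536
ŷ = 38.3325

This is a point prediction; actual observations scatter around it by roughly the residual standard deviation.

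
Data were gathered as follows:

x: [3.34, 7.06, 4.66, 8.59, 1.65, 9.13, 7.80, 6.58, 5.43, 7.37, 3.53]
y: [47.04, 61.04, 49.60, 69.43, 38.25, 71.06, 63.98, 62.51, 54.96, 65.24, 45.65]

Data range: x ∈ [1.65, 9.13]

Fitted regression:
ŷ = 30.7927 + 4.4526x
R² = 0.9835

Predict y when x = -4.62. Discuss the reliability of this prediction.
The equation gives ŷ = 10.2217; however x = -4.62 is 6.27 units below the observed range, so this extrapolated value should not be trusted.

Prediction calculation:
ŷ = 30.7927 + 4.4526 × (-4.62)
ŷ = 10.2217

Reliability:
- Data range: x ∈ [1.65, 9.13]
- Prediction point: x = -4.62 is 6.27 units below the observed range → this is EXTRAPOLATION, not interpolation

Why that matters here:
- R² describes fit only over the sampled x values; it says nothing about behaviour beyond them
- Real relationships often flatten, saturate, or turn nonlinear at extremes
- The standard error of prediction grows with (x − x̄)², and x = -4.62 is far from x̄ = 5.92

The R² = 0.9835 only validates the fit within [1.65, 9.13]; treat ŷ = 10.2217 with caution.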